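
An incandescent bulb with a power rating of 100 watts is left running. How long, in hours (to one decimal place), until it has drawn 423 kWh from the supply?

4230.0 h

Hours = 423 kWh ÷ 0.1 kW = 4230.0 h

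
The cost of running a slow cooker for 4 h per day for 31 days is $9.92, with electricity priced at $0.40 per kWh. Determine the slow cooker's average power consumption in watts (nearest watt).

Energy = $9.92 ÷ $0.40/kWh = 24.8 kWh
Runtime = 4 h/day × 31 days = 124 h
Power = 24.8 kWh ÷ 124 h = 0.2 kW = 200 W

200 W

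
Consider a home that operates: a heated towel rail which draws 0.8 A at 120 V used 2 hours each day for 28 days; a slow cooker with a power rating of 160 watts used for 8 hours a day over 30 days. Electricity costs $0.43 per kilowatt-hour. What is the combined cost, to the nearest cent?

heated towel rail: Power = 0.8 A × 120 V = 96 W = 0.096 kW
heated towel rail: Runtime = 2 h/day × 28 days = 56 h
heated towel rail: 0.096 kW × 56 h = 5.376 kWh
slow cooker: Runtime = 8 h/day × 30 days = 240 h
slow cooker: 0.16 kW × 240 h = 38.4 kWh
Total energy = 43.776 kWh
Cost = 43.776 × $0.43 = $18.82

$18.82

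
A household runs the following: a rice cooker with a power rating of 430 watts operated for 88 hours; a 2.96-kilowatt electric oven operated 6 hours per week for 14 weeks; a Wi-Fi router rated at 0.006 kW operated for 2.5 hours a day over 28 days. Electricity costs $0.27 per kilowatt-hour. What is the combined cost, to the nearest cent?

rice cooker: 0.43 kW × 88 h = 37.84 kWh
electric oven: Runtime = 6 h/week × 14 weeks = 84 h
electric oven: 2.96 kW × 84 h = 248.64 kWh
Wi-Fi router: Runtime = 2.5 h/day × 28 days = 70 h
Wi-Fi router: 0.006 kW × 70 h = 0.42 kWh
Total energy = 286.9 kWh
Cost = 286.9 × $0.27 = $77.46

$77.46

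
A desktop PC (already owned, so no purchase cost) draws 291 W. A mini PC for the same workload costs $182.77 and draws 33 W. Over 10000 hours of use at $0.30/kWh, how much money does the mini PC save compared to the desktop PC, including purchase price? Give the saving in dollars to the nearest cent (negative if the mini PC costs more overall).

$591.23

desktop PC: $0.00 + (291/1000) kW × 10000 h × $0.30 = $0.00 + $873 = $873
mini PC: $182.77 + (33/1000) kW × 10000 h × $0.30 = $182.77 + $99 = $281.77
Saving = $873 − $281.77 = $591.23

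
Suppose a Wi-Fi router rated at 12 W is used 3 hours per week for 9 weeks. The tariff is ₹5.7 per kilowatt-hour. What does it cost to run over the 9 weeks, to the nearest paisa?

₹1.85

Runtime = 3 h/week × 9 weeks = 27 h
Energy = 0.012 kW × 27 h = 0.324 kWh
Cost = 0.324 kWh × ₹5.7/kWh = ₹1.85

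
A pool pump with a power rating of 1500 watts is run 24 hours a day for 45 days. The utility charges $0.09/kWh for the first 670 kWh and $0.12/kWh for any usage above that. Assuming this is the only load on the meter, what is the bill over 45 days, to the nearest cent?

$174.30

Runtime = 24 h × 45 = 1080 h
Energy = 1.5 kW × 1080 h = 1620 kWh
Tier 1 (0–670 kWh): 670 × $0.09 = $60.3
Above 670 kWh: 950 × $0.12 = $114
Bill = $174.30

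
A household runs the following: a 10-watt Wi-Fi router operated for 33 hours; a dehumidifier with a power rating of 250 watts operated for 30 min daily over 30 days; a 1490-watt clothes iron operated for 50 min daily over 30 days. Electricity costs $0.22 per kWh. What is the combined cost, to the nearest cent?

$9.09

Wi-Fi router: 0.01 kW × 33 h = 0.33 kWh
dehumidifier: Runtime = 30 min × 30 = 900 min = 15 h
dehumidifier: 0.25 kW × 15 h = 3.75 kWh
clothes iron: Runtime = 50 min × 30 = 1500 min = 25 h
clothes iron: 1.49 kW × 25 h = 37.25 kWh
Total energy = 41.33 kWh
Cost = 41.33 × $0.22 = $9.09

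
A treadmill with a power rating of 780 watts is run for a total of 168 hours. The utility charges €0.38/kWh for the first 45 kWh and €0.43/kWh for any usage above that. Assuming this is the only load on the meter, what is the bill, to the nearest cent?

€54.10

Energy = 0.78 kW × 168 h = 131.04 kWh
Tier 1 (0–45 kWh): 45 × €0.38 = €17.1
Above 45 kWh: 86.04 × €0.43 = €36.9972
Bill = €54.10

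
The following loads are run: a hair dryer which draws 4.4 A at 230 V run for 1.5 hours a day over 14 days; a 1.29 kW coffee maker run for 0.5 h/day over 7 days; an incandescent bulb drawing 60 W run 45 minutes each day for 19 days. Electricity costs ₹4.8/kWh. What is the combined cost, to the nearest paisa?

hair dryer: Power = 4.4 A × 230 V = 1012 W = 1.012 kW
hair dryer: Runtime = 1.5 h/day × 14 days = 21 h
hair dryer: 1.012 kW × 21 h = 21.252 kWh
coffee maker: Runtime = 0.5 h/day × 7 days = 3.5 h
coffee maker: 1.29 kW × 3.5 h = 4.515 kWh
incandescent bulb: Runtime = 45 min × 19 = 855 min = 14.25 h
incandescent bulb: 0.06 kW × 14.25 h = 0.855 kWh
Total energy = 26.622 kWh
Cost = 26.622 × ₹4.8 = ₹127.79

₹127.79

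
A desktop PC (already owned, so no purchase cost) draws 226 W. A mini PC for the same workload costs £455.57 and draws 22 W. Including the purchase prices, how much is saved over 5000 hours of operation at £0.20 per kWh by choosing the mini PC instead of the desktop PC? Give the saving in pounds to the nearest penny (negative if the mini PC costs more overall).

-£251.57

desktop PC: £0.00 + (226/1000) kW × 5000 h × £0.20 = £0.00 + £226 = £226
mini PC: £455.57 + (22/1000) kW × 5000 h × £0.20 = £455.57 + £22 = £477.57
Saving = £226 − £477.57 = −£251.57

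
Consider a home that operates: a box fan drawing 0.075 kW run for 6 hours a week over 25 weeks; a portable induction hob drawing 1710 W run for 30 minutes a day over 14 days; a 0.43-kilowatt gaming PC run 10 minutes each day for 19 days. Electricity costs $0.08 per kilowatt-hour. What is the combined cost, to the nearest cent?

box fan: Runtime = 6 h/week × 25 weeks = 150 h
box fan: 0.075 kW × 150 h = 11.25 kWh
portable induction hob: Runtime = 30 min × 14 = 420 min = 7 h
portable induction hob: 1.71 kW × 7 h = 11.97 kWh
gaming PC: Runtime = 10 min × 19 = 190 min = 3.166666… h
gaming PC: 0.43 kW × 3.166666… h = 1.361666… kWh
Total energy = 24.581666… kWh
Cost = 24.581666… × $0.08 = $1.97

$1.97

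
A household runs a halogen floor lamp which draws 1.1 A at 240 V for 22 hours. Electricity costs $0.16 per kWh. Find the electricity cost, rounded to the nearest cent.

$0.93

Power = 1.1 A × 240 V = 264 W = 0.264 kW
Energy = 0.264 kW × 22 h = 5.808 kWh
Cost = 5.808 kWh × $0.16/kWh = $0.93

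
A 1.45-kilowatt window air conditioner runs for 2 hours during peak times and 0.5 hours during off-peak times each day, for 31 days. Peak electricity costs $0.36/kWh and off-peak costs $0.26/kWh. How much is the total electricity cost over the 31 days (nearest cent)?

Peak energy = 1.45 kW × 2 h × 31 = 89.9 kWh
Off-peak energy = 1.45 kW × 0.5 h × 31 = 22.475 kWh
Cost = 89.9 × $0.36 + 22.475 × $0.26 = $32.364 + $5.8435 = $38.21

$38.21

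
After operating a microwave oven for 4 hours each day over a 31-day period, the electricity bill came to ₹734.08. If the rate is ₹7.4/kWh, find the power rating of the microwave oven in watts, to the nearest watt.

800 W

Energy = ₹734.08 ÷ ₹7.4/kWh = 99.2 kWh
Runtime = 4 h/day × 31 days = 124 h
Power = 99.2 kWh ÷ 124 h = 0.8 kW = 800 W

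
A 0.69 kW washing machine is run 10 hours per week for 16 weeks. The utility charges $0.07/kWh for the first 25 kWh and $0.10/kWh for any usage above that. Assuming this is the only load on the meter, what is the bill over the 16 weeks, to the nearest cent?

Runtime = 10 h/week × 16 weeks = 160 h
Energy = 0.69 kW × 160 h = 110.4 kWh
Tier 1 (0–25 kWh): 25 × $0.07 = $1.75
Above 25 kWh: 85.4 × $0.10 = $8.54
Bill = $10.29

$10.29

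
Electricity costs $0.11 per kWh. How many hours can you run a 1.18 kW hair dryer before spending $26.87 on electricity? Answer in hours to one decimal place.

207.0 h

Energy available = $26.87 ÷ $0.11/kWh = 244.2727 kWh
Hours = 244.2727 kWh ÷ 1.18 kW = 207.0 h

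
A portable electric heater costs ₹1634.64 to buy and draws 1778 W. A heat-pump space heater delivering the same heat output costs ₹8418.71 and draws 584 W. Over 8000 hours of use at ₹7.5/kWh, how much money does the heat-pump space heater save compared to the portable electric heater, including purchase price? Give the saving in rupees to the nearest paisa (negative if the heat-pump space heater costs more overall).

portable electric heater: ₹1634.64 + (1778/1000) kW × 8000 h × ₹7.5 = ₹1634.64 + ₹106680 = ₹108314.64
heat-pump space heater: ₹8418.71 + (584/1000) kW × 8000 h × ₹7.5 = ₹8418.71 + ₹35040 = ₹43458.71
Saving = ₹108314.64 − ₹43458.71 = ₹64855.93

₹64855.93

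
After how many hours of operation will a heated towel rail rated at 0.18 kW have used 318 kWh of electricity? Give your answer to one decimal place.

1766.7 h

Hours = 318 kWh ÷ 0.18 kW = 1766.7 h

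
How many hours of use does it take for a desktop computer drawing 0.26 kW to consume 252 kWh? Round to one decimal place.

969.2 h

Hours = 252 kWh ÷ 0.26 kW = 969.2 h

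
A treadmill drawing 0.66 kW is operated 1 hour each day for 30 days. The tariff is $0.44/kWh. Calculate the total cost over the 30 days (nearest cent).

$8.71

Runtime = 1 h/day × 30 days = 30 h
Energy = 0.66 kW × 30 h = 19.8 kWh
Cost = 19.8 kWh × $0.44/kWh = $8.71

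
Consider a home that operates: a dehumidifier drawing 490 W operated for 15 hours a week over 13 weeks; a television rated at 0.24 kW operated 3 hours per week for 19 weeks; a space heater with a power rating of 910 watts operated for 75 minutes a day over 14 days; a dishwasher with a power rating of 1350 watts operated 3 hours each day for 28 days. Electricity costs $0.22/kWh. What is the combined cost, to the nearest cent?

$52.48

dehumidifier: Runtime = 15 h/week × 13 weeks = 195 h
dehumidifier: 0.49 kW × 195 h = 95.55 kWh
television: Runtime = 3 h/week × 19 weeks = 57 h
television: 0.24 kW × 57 h = 13.68 kWh
space heater: Runtime = 75 min × 14 = 1050 min = 17.5 h
space heater: 0.91 kW × 17.5 h = 15.925 kWh
dishwasher: Runtime = 3 h/day × 28 days = 84 h
dishwasher: 1.35 kW × 84 h = 113.4 kWh
Total energy = 238.555 kWh
Cost = 238.555 × $0.22 = $52.48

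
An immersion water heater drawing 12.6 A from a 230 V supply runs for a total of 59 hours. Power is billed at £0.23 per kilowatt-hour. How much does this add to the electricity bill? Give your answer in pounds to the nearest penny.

Power = 12.6 A × 230 V = 2898 W = 2.898 kW
Energy = 2.898 kW × 59 h = 170.982 kWh
Cost = 170.982 kWh × £0.23/kWh = £39.33

£39.33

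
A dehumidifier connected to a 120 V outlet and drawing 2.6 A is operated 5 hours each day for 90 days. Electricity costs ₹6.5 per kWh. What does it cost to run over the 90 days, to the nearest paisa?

Power = 2.6 A × 120 V = 312 W = 0.312 kW
Runtime = 5 h/day × 90 days = 450 h
Energy = 0.312 kW × 450 h = 140.4 kWh
Cost = 140.4 kWh × ₹6.5/kWh = ₹912.60

₹912.60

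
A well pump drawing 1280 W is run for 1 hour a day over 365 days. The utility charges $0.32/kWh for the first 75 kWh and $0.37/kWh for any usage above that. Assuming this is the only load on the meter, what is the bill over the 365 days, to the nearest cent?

Runtime = 1 h/day × 365 days = 365 h
Energy = 1.28 kW × 365 h = 467.2 kWh
Tier 1 (0–75 kWh): 75 × $0.32 = $24
Above 75 kWh: 392.2 × $0.37 = $145.114
Bill = $169.11

$169.11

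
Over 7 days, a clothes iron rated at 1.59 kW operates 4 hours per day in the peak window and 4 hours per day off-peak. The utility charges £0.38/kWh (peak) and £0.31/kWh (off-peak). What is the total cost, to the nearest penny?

£30.72

Peak energy = 1.59 kW × 4 h × 7 = 44.52 kWh
Off-peak energy = 1.59 kW × 4 h × 7 = 44.52 kWh
Cost = 44.52 × £0.38 + 44.52 × £0.31 = £16.9176 + £13.8012 = £30.72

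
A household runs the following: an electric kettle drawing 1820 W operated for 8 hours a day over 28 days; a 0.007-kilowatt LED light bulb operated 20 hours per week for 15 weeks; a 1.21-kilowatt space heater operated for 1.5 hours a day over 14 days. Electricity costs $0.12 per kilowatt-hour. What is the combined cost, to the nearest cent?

$52.22

electric kettle: Runtime = 8 h/day × 28 days = 224 h
electric kettle: 1.82 kW × 224 h = 407.68 kWh
LED light bulb: Runtime = 20 h/week × 15 weeks = 300 h
LED light bulb: 0.007 kW × 300 h = 2.1 kWh
space heater: Runtime = 1.5 h/day × 14 days = 21 h
space heater: 1.21 kW × 21 h = 25.41 kWh
Total energy = 435.19 kWh
Cost = 435.19 × $0.12 = $52.22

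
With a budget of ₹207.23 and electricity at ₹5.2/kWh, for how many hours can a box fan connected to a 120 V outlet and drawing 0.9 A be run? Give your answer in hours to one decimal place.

Power = 0.9 A × 120 V = 108 W = 0.108 kW
Energy available = ₹207.23 ÷ ₹5.2/kWh = 39.8519 kWh
Hours = 39.8519 kWh ÷ 0.108 kW = 369.0 h

369.0 h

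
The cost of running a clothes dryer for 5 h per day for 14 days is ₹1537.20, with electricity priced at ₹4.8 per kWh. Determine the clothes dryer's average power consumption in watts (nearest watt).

Energy = ₹1537.20 ÷ ₹4.8/kWh = 320.25 kWh
Runtime = 5 h/day × 14 days = 70 h
Power = 320.25 kWh ÷ 70 h = 4.575 kW = 4575 W

4575 W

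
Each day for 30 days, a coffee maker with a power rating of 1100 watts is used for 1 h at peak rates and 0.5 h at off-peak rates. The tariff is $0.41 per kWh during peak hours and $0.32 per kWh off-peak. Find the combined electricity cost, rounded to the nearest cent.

Peak energy = 1.1 kW × 1 h × 30 = 33 kWh
Off-peak energy = 1.1 kW × 0.5 h × 30 = 16.5 kWh
Cost = 33 × $0.41 + 16.5 × $0.32 = $13.53 + $5.28 = $18.81

$18.81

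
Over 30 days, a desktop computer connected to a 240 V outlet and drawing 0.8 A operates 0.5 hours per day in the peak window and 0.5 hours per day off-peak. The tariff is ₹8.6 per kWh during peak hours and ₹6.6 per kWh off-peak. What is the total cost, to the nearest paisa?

Power = 0.8 A × 240 V = 192 W = 0.192 kW
Peak energy = 0.192 kW × 0.5 h × 30 = 2.88 kWh
Off-peak energy = 0.192 kW × 0.5 h × 30 = 2.88 kWh
Cost = 2.88 × ₹8.6 + 2.88 × ₹6.6 = ₹24.768 + ₹19.008 = ₹43.78

₹43.78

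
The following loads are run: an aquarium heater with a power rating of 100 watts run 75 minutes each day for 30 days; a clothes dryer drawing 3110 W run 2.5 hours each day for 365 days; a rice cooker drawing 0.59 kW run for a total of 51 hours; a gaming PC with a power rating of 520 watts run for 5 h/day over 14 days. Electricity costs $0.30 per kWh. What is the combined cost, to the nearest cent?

$872.43

aquarium heater: Runtime = 75 min × 30 = 2250 min = 37.5 h
aquarium heater: 0.1 kW × 37.5 h = 3.75 kWh
clothes dryer: Runtime = 2.5 h/day × 365 days = 912.5 h
clothes dryer: 3.11 kW × 912.5 h = 2837.875 kWh
rice cooker: 0.59 kW × 51 h = 30.09 kWh
gaming PC: Runtime = 5 h/day × 14 days = 70 h
gaming PC: 0.52 kW × 70 h = 36.4 kWh
Total energy = 2908.115 kWh
Cost = 2908.115 × $0.30 = $872.43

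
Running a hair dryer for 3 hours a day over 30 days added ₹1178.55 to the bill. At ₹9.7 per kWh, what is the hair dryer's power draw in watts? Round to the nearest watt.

1350 W

Energy = ₹1178.55 ÷ ₹9.7/kWh = 121.5 kWh
Runtime = 3 h/day × 30 days = 90 h
Power = 121.5 kWh ÷ 90 h = 1.35 kW = 1350 W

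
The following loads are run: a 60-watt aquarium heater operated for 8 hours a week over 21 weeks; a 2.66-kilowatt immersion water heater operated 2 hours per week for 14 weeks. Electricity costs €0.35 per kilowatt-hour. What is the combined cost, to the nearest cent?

aquarium heater: Runtime = 8 h/week × 21 weeks = 168 h
aquarium heater: 0.06 kW × 168 h = 10.08 kWh
immersion water heater: Runtime = 2 h/week × 14 weeks = 28 h
immersion water heater: 2.66 kW × 28 h = 74.48 kWh
Total energy = 84.56 kWh
Cost = 84.56 × €0.35 = €29.60

€29.60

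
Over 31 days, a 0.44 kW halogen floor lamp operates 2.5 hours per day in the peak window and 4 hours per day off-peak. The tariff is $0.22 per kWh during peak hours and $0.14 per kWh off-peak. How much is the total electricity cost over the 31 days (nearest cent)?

Peak energy = 0.44 kW × 2.5 h × 31 = 34.1 kWh
Off-peak energy = 0.44 kW × 4 h × 31 = 54.56 kWh
Cost = 34.1 × $0.22 + 54.56 × $0.14 = $7.502 + $7.6384 = $15.14

$15.14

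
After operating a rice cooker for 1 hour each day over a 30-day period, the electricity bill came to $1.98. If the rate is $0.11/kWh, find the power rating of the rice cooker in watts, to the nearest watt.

600 W

Energy = $1.98 ÷ $0.11/kWh = 18 kWh
Runtime = 1 h/day × 30 days = 30 h
Power = 18 kWh ÷ 30 h = 0.6 kW = 600 W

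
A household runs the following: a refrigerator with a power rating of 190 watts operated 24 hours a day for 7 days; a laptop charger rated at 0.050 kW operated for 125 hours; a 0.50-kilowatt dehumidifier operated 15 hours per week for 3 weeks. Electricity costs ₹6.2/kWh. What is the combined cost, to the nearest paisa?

refrigerator: Runtime = 24 h × 7 = 168 h
refrigerator: 0.19 kW × 168 h = 31.92 kWh
laptop charger: 0.05 kW × 125 h = 6.25 kWh
dehumidifier: Runtime = 15 h/week × 3 weeks = 45 h
dehumidifier: 0.5 kW × 45 h = 22.5 kWh
Total energy = 60.67 kWh
Cost = 60.67 × ₹6.2 = ₹376.15

₹376.15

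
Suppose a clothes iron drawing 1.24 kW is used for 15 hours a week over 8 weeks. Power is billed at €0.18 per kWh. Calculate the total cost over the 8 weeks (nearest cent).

€26.78

Runtime = 15 h/week × 8 weeks = 120 h
Energy = 1.24 kW × 120 h = 148.8 kWh
Cost = 148.8 kWh × €0.18/kWh = €26.78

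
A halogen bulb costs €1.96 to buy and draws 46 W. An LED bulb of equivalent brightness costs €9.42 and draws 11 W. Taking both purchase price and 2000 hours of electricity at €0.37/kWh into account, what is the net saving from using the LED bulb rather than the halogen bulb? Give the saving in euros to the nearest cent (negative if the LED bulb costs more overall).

€18.44

halogen bulb: €1.96 + (46/1000) kW × 2000 h × €0.37 = €1.96 + €34.04 = €36
LED bulb: €9.42 + (11/1000) kW × 2000 h × €0.37 = €9.42 + €8.14 = €17.56
Saving = €36 − €17.56 = €18.44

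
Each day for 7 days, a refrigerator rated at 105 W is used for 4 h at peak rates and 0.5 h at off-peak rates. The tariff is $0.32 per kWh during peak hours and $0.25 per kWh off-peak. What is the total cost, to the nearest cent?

Peak energy = 0.105 kW × 4 h × 7 = 2.94 kWh
Off-peak energy = 0.105 kW × 0.5 h × 7 = 0.3675 kWh
Cost = 2.94 × $0.32 + 0.3675 × $0.25 = $0.9408 + $0.091875 = $1.03

$1.03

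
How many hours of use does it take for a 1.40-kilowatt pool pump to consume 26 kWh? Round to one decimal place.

18.6 h

Hours = 26 kWh ÷ 1.4 kW = 18.6 h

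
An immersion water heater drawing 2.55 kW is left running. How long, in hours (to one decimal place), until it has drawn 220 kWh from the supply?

86.3 h

Hours = 220 kWh ÷ 2.55 kW = 86.3 h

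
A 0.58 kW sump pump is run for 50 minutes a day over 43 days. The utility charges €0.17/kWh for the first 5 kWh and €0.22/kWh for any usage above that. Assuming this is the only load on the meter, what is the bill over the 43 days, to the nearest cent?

Runtime = 50 min × 43 = 2150 min = 35.833333… h
Energy = 0.58 kW × 35.833333… h = 20.783333… kWh
Tier 1 (0–5 kWh): 5 × €0.17 = €0.85
Above 5 kWh: 15.783333… × €0.22 = €3.472333…
Bill = €4.32

€4.32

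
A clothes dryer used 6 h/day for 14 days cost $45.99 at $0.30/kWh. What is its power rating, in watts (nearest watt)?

Energy = $45.99 ÷ $0.30/kWh = 153.3 kWh
Runtime = 6 h/day × 14 days = 84 h
Power = 153.3 kWh ÷ 84 h = 1.825 kW = 1825 W

1825 W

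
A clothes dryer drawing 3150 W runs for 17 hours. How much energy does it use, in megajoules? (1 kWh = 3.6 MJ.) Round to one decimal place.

Energy = 3.15 kW × 17 h = 53.55 kWh
= 53.55 × 3.6 MJ = 192.8 MJ

192.8 MJ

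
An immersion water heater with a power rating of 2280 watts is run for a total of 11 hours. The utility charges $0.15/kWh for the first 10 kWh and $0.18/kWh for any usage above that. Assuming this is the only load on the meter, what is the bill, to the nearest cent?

Energy = 2.28 kW × 11 h = 25.08 kWh
Tier 1 (0–10 kWh): 10 × $0.15 = $1.5
Above 10 kWh: 15.08 × $0.18 = $2.7144
Bill = $4.21

$4.21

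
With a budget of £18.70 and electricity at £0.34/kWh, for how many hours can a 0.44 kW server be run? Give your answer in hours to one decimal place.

125.0 h

Energy available = £18.70 ÷ £0.34/kWh = 55 kWh
Hours = 55 kWh ÷ 0.44 kW = 125.0 h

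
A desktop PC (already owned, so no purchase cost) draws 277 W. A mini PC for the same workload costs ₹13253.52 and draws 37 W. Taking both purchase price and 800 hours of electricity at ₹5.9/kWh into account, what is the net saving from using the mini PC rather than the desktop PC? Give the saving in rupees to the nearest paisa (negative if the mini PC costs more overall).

desktop PC: ₹0.00 + (277/1000) kW × 800 h × ₹5.9 = ₹0.00 + ₹1307.44 = ₹1307.44
mini PC: ₹13253.52 + (37/1000) kW × 800 h × ₹5.9 = ₹13253.52 + ₹174.64 = ₹13428.16
Saving = ₹1307.44 − ₹13428.16 = −₹12120.72

-₹12120.72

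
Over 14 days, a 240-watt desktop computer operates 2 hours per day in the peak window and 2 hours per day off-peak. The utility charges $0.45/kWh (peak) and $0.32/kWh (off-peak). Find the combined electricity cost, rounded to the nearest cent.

Peak energy = 0.24 kW × 2 h × 14 = 6.72 kWh
Off-peak energy = 0.24 kW × 2 h × 14 = 6.72 kWh
Cost = 6.72 × $0.45 + 6.72 × $0.32 = $3.024 + $2.1504 = $5.17

$5.17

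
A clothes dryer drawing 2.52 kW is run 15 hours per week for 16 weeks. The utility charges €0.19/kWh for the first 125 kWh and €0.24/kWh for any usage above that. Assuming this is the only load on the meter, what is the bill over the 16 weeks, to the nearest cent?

Runtime = 15 h/week × 16 weeks = 240 h
Energy = 2.52 kW × 240 h = 604.8 kWh
Tier 1 (0–125 kWh): 125 × €0.19 = €23.75
Above 125 kWh: 479.8 × €0.24 = €115.152
Bill = €138.90

€138.90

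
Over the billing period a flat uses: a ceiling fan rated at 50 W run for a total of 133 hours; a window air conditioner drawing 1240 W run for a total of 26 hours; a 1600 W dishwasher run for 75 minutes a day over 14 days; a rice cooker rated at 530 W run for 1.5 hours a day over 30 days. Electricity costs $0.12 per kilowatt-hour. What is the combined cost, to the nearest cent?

ceiling fan: 0.05 kW × 133 h = 6.65 kWh
window air conditioner: 1.24 kW × 26 h = 32.24 kWh
dishwasher: Runtime = 75 min × 14 = 1050 min = 17.5 h
dishwasher: 1.6 kW × 17.5 h = 28 kWh
rice cooker: Runtime = 1.5 h/day × 30 days = 45 h
rice cooker: 0.53 kW × 45 h = 23.85 kWh
Total energy = 90.74 kWh
Cost = 90.74 × $0.12 = $10.89

$10.89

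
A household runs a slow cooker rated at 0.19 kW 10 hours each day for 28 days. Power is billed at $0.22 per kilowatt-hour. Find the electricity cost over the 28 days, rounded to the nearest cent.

$11.70

Runtime = 10 h/day × 28 days = 280 h
Energy = 0.19 kW × 280 h = 53.2 kWh
Cost = 53.2 kWh × $0.22/kWh = $11.70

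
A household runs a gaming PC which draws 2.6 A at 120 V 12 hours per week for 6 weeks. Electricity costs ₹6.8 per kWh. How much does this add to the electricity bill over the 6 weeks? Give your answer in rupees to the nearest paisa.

₹152.76

Power = 2.6 A × 120 V = 312 W = 0.312 kW
Runtime = 12 h/week × 6 weeks = 72 h
Energy = 0.312 kW × 72 h = 22.464 kWh
Cost = 22.464 kWh × ₹6.8/kWh = ₹152.76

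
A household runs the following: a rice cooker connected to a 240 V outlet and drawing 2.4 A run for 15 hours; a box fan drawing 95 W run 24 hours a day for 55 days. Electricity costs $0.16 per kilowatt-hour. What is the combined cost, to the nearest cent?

rice cooker: Power = 2.4 A × 240 V = 576 W = 0.576 kW
rice cooker: 0.576 kW × 15 h = 8.64 kWh
box fan: Runtime = 24 h × 55 = 1320 h
box fan: 0.095 kW × 1320 h = 125.4 kWh
Total energy = 134.04 kWh
Cost = 134.04 × $0.16 = $21.45

$21.45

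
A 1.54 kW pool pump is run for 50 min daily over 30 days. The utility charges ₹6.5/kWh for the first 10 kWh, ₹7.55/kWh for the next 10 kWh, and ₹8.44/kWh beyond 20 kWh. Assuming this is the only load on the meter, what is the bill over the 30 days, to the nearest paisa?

₹296.64

Runtime = 50 min × 30 = 1500 min = 25 h
Energy = 1.54 kW × 25 h = 38.5 kWh
Tier 1 (0–10 kWh): 10 × ₹6.5 = ₹65
Tier 2 (10–20 kWh): 10 × ₹7.55 = ₹75.5
Above 20 kWh: 18.5 × ₹8.44 = ₹156.14
Bill = ₹296.64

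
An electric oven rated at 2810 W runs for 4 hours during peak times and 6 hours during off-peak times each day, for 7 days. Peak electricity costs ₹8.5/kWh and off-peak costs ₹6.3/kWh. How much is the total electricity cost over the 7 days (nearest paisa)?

Peak energy = 2.81 kW × 4 h × 7 = 78.68 kWh
Off-peak energy = 2.81 kW × 6 h × 7 = 118.02 kWh
Cost = 78.68 × ₹8.5 + 118.02 × ₹6.3 = ₹668.78 + ₹743.526 = ₹1412.31

₹1412.31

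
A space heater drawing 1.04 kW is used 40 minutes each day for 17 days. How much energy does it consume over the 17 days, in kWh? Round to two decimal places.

Runtime = 40 min × 17 = 680 min = 11.333333… h
Energy = 1.04 kW × 11.333333… h = 11.786666… kWh ≈ 11.79 kWh

11.79 kWh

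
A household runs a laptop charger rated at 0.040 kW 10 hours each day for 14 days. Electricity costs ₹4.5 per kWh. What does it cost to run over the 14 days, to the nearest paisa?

Runtime = 10 h/day × 14 days = 140 h
Energy = 0.04 kW × 140 h = 5.6 kWh
Cost = 5.6 kWh × ₹4.5/kWh = ₹25.20

₹25.20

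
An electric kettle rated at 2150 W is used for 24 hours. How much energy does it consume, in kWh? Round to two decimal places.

51.60 kWh

Energy = 2.15 kW × 24 h = 51.6 kWh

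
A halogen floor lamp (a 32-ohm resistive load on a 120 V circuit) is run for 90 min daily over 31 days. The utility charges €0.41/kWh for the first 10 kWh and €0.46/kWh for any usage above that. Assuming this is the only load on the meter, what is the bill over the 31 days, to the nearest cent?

€9.13

Power = V²/R = 120²/32 = 450 W = 0.45 kW
Runtime = 90 min × 31 = 2790 min = 46.5 h
Energy = 0.45 kW × 46.5 h = 20.925 kWh
Tier 1 (0–10 kWh): 10 × €0.41 = €4.1
Above 10 kWh: 10.925 × €0.46 = €5.0255
Bill = €9.13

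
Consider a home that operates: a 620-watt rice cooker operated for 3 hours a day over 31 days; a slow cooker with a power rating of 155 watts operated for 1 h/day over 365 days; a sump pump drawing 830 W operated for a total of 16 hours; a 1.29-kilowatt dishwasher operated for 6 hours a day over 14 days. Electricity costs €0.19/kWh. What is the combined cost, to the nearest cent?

rice cooker: Runtime = 3 h/day × 31 days = 93 h
rice cooker: 0.62 kW × 93 h = 57.66 kWh
slow cooker: Runtime = 1 h/day × 365 days = 365 h
slow cooker: 0.155 kW × 365 h = 56.575 kWh
sump pump: 0.83 kW × 16 h = 13.28 kWh
dishwasher: Runtime = 6 h/day × 14 days = 84 h
dishwasher: 1.29 kW × 84 h = 108.36 kWh
Total energy = 235.875 kWh
Cost = 235.875 × €0.19 = €44.82

€44.82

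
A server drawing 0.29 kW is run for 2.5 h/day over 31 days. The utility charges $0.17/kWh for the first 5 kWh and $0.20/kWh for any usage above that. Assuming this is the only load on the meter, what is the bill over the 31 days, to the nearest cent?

Runtime = 2.5 h/day × 31 days = 77.5 h
Energy = 0.29 kW × 77.5 h = 22.475 kWh
Tier 1 (0–5 kWh): 5 × $0.17 = $0.85
Above 5 kWh: 17.475 × $0.20 = $3.495
Bill = $4.35

$4.35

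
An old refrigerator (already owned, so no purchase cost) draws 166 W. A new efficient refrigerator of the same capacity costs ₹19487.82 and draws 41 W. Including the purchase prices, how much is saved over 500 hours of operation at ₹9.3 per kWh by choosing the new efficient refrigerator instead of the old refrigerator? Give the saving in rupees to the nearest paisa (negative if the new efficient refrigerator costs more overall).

-₹18906.57

old refrigerator: ₹0.00 + (166/1000) kW × 500 h × ₹9.3 = ₹0.00 + ₹771.9 = ₹771.9
new efficient refrigerator: ₹19487.82 + (41/1000) kW × 500 h × ₹9.3 = ₹19487.82 + ₹190.65 = ₹19678.47
Saving = ₹771.9 − ₹19678.47 = −₹18906.57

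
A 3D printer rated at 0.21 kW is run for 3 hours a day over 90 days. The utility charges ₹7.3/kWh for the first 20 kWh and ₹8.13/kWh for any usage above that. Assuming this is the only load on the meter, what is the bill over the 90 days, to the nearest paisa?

Runtime = 3 h/day × 90 days = 270 h
Energy = 0.21 kW × 270 h = 56.7 kWh
Tier 1 (0–20 kWh): 20 × ₹7.3 = ₹146
Above 20 kWh: 36.7 × ₹8.13 = ₹298.371
Bill = ₹444.37

₹444.37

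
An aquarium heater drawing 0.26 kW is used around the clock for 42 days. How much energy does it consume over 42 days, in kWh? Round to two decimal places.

Runtime = 24 h × 42 = 1008 h
Energy = 0.26 kW × 1008 h = 262.08 kWh

262.08 kWh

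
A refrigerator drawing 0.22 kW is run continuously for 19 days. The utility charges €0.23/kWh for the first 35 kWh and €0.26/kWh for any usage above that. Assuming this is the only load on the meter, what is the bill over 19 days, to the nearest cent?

Runtime = 24 h × 19 = 456 h
Energy = 0.22 kW × 456 h = 100.32 kWh
Tier 1 (0–35 kWh): 35 × €0.23 = €8.05
Above 35 kWh: 65.32 × €0.26 = €16.9832
Bill = €25.03

€25.03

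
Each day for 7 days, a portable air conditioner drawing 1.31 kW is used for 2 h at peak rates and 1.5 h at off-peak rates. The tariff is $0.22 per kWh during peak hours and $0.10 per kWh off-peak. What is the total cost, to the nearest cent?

$5.41

Peak energy = 1.31 kW × 2 h × 7 = 18.34 kWh
Off-peak energy = 1.31 kW × 1.5 h × 7 = 13.755 kWh
Cost = 18.34 × $0.22 + 13.755 × $0.10 = $4.0348 + $1.3755 = $5.41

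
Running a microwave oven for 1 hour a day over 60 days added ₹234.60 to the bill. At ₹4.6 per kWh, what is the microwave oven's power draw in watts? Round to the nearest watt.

850 W

Energy = ₹234.60 ÷ ₹4.6/kWh = 51 kWh
Runtime = 1 h/day × 60 days = 60 h
Power = 51 kWh ÷ 60 h = 0.85 kW = 850 W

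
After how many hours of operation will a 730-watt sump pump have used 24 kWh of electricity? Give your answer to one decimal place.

32.9 h

Hours = 24 kWh ÷ 0.73 kW = 32.9 h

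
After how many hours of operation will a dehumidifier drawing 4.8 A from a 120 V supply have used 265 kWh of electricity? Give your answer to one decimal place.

Power = 4.8 A × 120 V = 576 W = 0.576 kW
Hours = 265 kWh ÷ 0.576 kW = 460.1 h

460.1 h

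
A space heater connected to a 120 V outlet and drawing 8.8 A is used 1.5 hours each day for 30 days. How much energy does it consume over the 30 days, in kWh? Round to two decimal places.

Power = 8.8 A × 120 V = 1056 W = 1.056 kW
Runtime = 1.5 h/day × 30 days = 45 h
Energy = 1.056 kW × 45 h = 47.52 kWh

47.52 kWh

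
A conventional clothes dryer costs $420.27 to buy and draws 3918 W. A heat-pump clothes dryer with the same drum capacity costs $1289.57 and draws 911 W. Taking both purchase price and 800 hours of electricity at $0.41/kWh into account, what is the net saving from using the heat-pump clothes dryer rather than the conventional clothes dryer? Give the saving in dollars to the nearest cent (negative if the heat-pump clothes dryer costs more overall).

$117.00

conventional clothes dryer: $420.27 + (3918/1000) kW × 800 h × $0.41 = $420.27 + $1285.104 = $1705.374
heat-pump clothes dryer: $1289.57 + (911/1000) kW × 800 h × $0.41 = $1289.57 + $298.808 = $1588.378
Saving = $1705.374 − $1588.378 = $116.996 → $117.00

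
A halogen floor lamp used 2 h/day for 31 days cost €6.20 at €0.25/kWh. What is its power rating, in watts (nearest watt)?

Energy = €6.20 ÷ €0.25/kWh = 24.8 kWh
Runtime = 2 h/day × 31 days = 62 h
Power = 24.8 kWh ÷ 62 h = 0.4 kW = 400 W

400 W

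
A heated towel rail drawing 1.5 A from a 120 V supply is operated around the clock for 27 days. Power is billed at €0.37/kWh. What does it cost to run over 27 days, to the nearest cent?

Power = 1.5 A × 120 V = 180 W = 0.18 kW
Runtime = 24 h × 27 = 648 h
Energy = 0.18 kW × 648 h = 116.64 kWh
Cost = 116.64 kWh × €0.37/kWh = €43.16

€43.16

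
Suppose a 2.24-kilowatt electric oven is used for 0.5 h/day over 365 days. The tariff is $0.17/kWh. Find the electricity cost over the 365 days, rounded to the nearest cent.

Runtime = 0.5 h/day × 365 days = 182.5 h
Energy = 2.24 kW × 182.5 h = 408.8 kWh
Cost = 408.8 kWh × $0.17/kWh = $69.50

$69.50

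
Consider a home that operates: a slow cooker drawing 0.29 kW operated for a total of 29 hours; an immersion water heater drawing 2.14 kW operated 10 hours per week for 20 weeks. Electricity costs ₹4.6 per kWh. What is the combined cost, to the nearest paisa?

₹2007.49

slow cooker: 0.29 kW × 29 h = 8.41 kWh
immersion water heater: Runtime = 10 h/week × 20 weeks = 200 h
immersion water heater: 2.14 kW × 200 h = 428 kWh
Total energy = 436.41 kWh
Cost = 436.41 × ₹4.6 = ₹2007.49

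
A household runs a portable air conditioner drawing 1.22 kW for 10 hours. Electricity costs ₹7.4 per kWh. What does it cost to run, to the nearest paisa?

₹90.28

Energy = 1.22 kW × 10 h = 12.2 kWh
Cost = 12.2 kWh × ₹7.4/kWh = ₹90.28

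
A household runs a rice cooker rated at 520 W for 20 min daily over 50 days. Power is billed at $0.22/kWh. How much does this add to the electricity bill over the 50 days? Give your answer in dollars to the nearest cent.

Runtime = 20 min × 50 = 1000 min = 16.666666… h
Energy = 0.52 kW × 16.666666… h = 8.666666… kWh
Cost = 8.666666… kWh × $0.22/kWh = $1.91

$1.91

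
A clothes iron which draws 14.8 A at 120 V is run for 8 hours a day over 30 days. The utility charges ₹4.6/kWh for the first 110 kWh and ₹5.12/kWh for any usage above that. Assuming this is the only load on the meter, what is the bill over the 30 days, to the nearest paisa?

₹2125.15

Power = 14.8 A × 120 V = 1776 W = 1.776 kW
Runtime = 8 h/day × 30 days = 240 h
Energy = 1.776 kW × 240 h = 426.24 kWh
Tier 1 (0–110 kWh): 110 × ₹4.6 = ₹506
Above 110 kWh: 316.24 × ₹5.12 = ₹1619.1488
Bill = ₹2125.15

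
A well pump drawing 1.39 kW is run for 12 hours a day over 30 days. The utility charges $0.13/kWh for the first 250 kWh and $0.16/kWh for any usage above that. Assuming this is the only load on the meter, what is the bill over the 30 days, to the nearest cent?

$72.56

Runtime = 12 h/day × 30 days = 360 h
Energy = 1.39 kW × 360 h = 500.4 kWh
Tier 1 (0–250 kWh): 250 × $0.13 = $32.5
Above 250 kWh: 250.4 × $0.16 = $40.064
Bill = $72.56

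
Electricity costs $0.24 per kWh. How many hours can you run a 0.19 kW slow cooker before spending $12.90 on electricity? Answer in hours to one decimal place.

282.9 h

Energy available = $12.90 ÷ $0.24/kWh = 53.75 kWh
Hours = 53.75 kWh ÷ 0.19 kW = 282.9 h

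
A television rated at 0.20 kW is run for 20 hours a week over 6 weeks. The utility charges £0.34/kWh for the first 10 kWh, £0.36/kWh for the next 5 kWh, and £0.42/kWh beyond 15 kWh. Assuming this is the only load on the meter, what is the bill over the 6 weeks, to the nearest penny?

Runtime = 20 h/week × 6 weeks = 120 h
Energy = 0.2 kW × 120 h = 24 kWh
Tier 1 (0–10 kWh): 10 × £0.34 = £3.4
Tier 2 (10–15 kWh): 5 × £0.36 = £1.8
Above 15 kWh: 9 × £0.42 = £3.78
Bill = £8.98

£8.98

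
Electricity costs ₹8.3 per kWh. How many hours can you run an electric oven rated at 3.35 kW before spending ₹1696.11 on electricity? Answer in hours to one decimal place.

61.0 h

Energy available = ₹1696.11 ÷ ₹8.3/kWh = 204.3506 kWh
Hours = 204.3506 kWh ÷ 3.35 kW = 61.0 h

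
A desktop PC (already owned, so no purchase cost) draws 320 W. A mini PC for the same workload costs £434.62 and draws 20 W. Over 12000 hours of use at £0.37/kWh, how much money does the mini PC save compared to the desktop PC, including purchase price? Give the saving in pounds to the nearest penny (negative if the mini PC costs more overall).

desktop PC: £0.00 + (320/1000) kW × 12000 h × £0.37 = £0.00 + £1420.8 = £1420.8
mini PC: £434.62 + (20/1000) kW × 12000 h × £0.37 = £434.62 + £88.8 = £523.42
Saving = £1420.8 − £523.42 = £897.38

£897.38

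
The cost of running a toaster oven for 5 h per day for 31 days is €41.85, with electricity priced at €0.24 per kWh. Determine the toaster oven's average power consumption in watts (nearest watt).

1125 W

Energy = €41.85 ÷ €0.24/kWh = 174.375 kWh
Runtime = 5 h/day × 31 days = 155 h
Power = 174.375 kWh ÷ 155 h = 1.125 kW = 1125 W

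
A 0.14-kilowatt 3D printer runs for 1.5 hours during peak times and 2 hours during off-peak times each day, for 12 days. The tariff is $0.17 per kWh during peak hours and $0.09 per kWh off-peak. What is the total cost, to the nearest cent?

Peak energy = 0.14 kW × 1.5 h × 12 = 2.52 kWh
Off-peak energy = 0.14 kW × 2 h × 12 = 3.36 kWh
Cost = 2.52 × $0.17 + 3.36 × $0.09 = $0.4284 + $0.3024 = $0.73

$0.73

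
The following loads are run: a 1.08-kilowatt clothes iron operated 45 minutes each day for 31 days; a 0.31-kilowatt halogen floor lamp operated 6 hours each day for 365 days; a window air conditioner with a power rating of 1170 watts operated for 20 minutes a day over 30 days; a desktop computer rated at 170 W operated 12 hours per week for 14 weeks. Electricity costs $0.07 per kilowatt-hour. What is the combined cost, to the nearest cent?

$52.10

clothes iron: Runtime = 45 min × 31 = 1395 min = 23.25 h
clothes iron: 1.08 kW × 23.25 h = 25.11 kWh
halogen floor lamp: Runtime = 6 h/day × 365 days = 2190 h
halogen floor lamp: 0.31 kW × 2190 h = 678.9 kWh
window air conditioner: Runtime = 20 min × 30 = 600 min = 10 h
window air conditioner: 1.17 kW × 10 h = 11.7 kWh
desktop computer: Runtime = 12 h/week × 14 weeks = 168 h
desktop computer: 0.17 kW × 168 h = 28.56 kWh
Total energy = 744.27 kWh
Cost = 744.27 × $0.07 = $52.10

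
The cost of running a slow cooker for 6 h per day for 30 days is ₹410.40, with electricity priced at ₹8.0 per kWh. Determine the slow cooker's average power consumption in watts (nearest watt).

Energy = ₹410.40 ÷ ₹8.0/kWh = 51.3 kWh
Runtime = 6 h/day × 30 days = 180 h
Power = 51.3 kWh ÷ 180 h = 0.285 kW = 285 W

285 W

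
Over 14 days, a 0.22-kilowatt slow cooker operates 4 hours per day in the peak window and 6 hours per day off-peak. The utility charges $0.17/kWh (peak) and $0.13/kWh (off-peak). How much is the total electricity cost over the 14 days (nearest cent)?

$4.50

Peak energy = 0.22 kW × 4 h × 14 = 12.32 kWh
Off-peak energy = 0.22 kW × 6 h × 14 = 18.48 kWh
Cost = 12.32 × $0.17 + 18.48 × $0.13 = $2.0944 + $2.4024 = $4.50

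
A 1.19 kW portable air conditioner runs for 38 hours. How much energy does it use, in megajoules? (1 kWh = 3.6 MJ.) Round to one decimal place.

Energy = 1.19 kW × 38 h = 45.22 kWh
= 45.22 × 3.6 MJ = 162.8 MJ

162.8 MJ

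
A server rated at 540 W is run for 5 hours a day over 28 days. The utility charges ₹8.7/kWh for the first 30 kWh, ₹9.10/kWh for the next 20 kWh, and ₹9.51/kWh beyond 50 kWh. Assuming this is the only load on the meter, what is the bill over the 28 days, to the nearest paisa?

₹686.46

Runtime = 5 h/day × 28 days = 140 h
Energy = 0.54 kW × 140 h = 75.6 kWh
Tier 1 (0–30 kWh): 30 × ₹8.7 = ₹261
Tier 2 (30–50 kWh): 20 × ₹9.10 = ₹182
Above 50 kWh: 25.6 × ₹9.51 = ₹243.456
Bill = ₹686.46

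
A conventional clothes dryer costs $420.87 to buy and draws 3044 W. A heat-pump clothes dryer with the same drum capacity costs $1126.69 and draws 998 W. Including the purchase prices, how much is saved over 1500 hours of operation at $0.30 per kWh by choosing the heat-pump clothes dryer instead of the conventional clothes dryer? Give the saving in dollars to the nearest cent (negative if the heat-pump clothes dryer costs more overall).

conventional clothes dryer: $420.87 + (3044/1000) kW × 1500 h × $0.30 = $420.87 + $1369.8 = $1790.67
heat-pump clothes dryer: $1126.69 + (998/1000) kW × 1500 h × $0.30 = $1126.69 + $449.1 = $1575.79
Saving = $1790.67 − $1575.79 = $214.88

$214.88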